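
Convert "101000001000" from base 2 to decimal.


Input: "101000001000" in base 2
Positional expansion:
  Digit '1' (value 1) x 2^11 = 2048
  Digit '0' (value 0) x 2^10 = 0
  Digit '1' (value 1) x 2^9 = 512
  Digit '0' (value 0) x 2^8 = 0
  Digit '0' (value 0) x 2^7 = 0
  Digit '0' (value 0) x 2^6 = 0
  Digit '0' (value 0) x 2^5 = 0
  Digit '0' (value 0) x 2^4 = 0
  Digit '1' (value 1) x 2^3 = 8
  Digit '0' (value 0) x 2^2 = 0
  Digit '0' (value 0) x 2^1 = 0
  Digit '0' (value 0) x 2^0 = 0
Sum = 2568

2568


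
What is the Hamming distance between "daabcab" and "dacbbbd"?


Comparing "daabcab" and "dacbbbd" position by position:
  Position 0: 'd' vs 'd' => same
  Position 1: 'a' vs 'a' => same
  Position 2: 'a' vs 'c' => differ
  Position 3: 'b' vs 'b' => same
  Position 4: 'c' vs 'b' => differ
  Position 5: 'a' vs 'b' => differ
  Position 6: 'b' vs 'd' => differ
Total differences (Hamming distance): 4

4


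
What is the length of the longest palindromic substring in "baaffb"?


Input: "baaffb"
Checking substrings for palindromes:
  [1:3] "aa" (len 2) => palindrome
  [3:5] "ff" (len 2) => palindrome
Longest palindromic substring: "aa" with length 2

2


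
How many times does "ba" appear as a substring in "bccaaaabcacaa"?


Searching for "ba" in "bccaaaabcacaa"
Scanning each position:
  Position 0: "bc" => no
  Position 1: "cc" => no
  Position 2: "ca" => no
  Position 3: "aa" => no
  Position 4: "aa" => no
  Position 5: "aa" => no
  Position 6: "ab" => no
  Position 7: "bc" => no
  Position 8: "ca" => no
  Position 9: "ac" => no
  Position 10: "ca" => no
  Position 11: "aa" => no
Total occurrences: 0

0


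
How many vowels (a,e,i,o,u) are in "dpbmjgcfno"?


Input: dpbmjgcfno
Checking each character:
  'd' at position 0: consonant
  'p' at position 1: consonant
  'b' at position 2: consonant
  'm' at position 3: consonant
  'j' at position 4: consonant
  'g' at position 5: consonant
  'c' at position 6: consonant
  'f' at position 7: consonant
  'n' at position 8: consonant
  'o' at position 9: vowel (running total: 1)
Total vowels: 1

1


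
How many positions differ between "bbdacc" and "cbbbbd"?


Comparing "bbdacc" and "cbbbbd" position by position:
  Position 0: 'b' vs 'c' => DIFFER
  Position 1: 'b' vs 'b' => same
  Position 2: 'd' vs 'b' => DIFFER
  Position 3: 'a' vs 'b' => DIFFER
  Position 4: 'c' vs 'b' => DIFFER
  Position 5: 'c' vs 'd' => DIFFER
Positions that differ: 5

5


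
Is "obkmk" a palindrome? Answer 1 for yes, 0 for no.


Input: obkmk
Reversed: kmkbo
  Compare pos 0 ('o') with pos 4 ('k'): MISMATCH
  Compare pos 1 ('b') with pos 3 ('m'): MISMATCH
Result: not a palindrome

0


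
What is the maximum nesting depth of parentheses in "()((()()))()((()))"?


Input: "()((()()))()((()))"
Tracking depth:
  Position 0 '(': depth becomes 1
  Position 1 ')': depth becomes 0
  Position 2 '(': depth becomes 1
  Position 3 '(': depth becomes 2
  Position 4 '(': depth becomes 3
  Position 5 ')': depth becomes 2
  Position 6 '(': depth becomes 3
  Position 7 ')': depth becomes 2
  Position 8 ')': depth becomes 1
  Position 9 ')': depth becomes 0
  Position 10 '(': depth becomes 1
  Position 11 ')': depth becomes 0
  Position 12 '(': depth becomes 1
  Position 13 '(': depth becomes 2
  Position 14 '(': depth becomes 3
  Position 15 ')': depth becomes 2
  Position 16 ')': depth becomes 1
  Position 17 ')': depth becomes 0
Maximum depth reached: 3

3


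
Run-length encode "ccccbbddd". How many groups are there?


Input: ccccbbddd
Scanning for consecutive runs:
  Group 1: 'c' x 4 (positions 0-3)
  Group 2: 'b' x 2 (positions 4-5)
  Group 3: 'd' x 3 (positions 6-8)
Total groups: 3

3


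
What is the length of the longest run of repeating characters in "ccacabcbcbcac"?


Input: "ccacabcbcbcac"
Scanning for longest run:
  Position 1 ('c'): continues run of 'c', length=2
  Position 2 ('a'): new char, reset run to 1
  Position 3 ('c'): new char, reset run to 1
  Position 4 ('a'): new char, reset run to 1
  Position 5 ('b'): new char, reset run to 1
  Position 6 ('c'): new char, reset run to 1
  Position 7 ('b'): new char, reset run to 1
  Position 8 ('c'): new char, reset run to 1
  Position 9 ('b'): new char, reset run to 1
  Position 10 ('c'): new char, reset run to 1
  Position 11 ('a'): new char, reset run to 1
  Position 12 ('c'): new char, reset run to 1
Longest run: 'c' with length 2

2


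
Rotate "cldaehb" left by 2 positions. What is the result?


Input: "cldaehb", rotate left by 2
First 2 characters: "cl"
Remaining characters: "daehb"
Concatenate remaining + first: "daehb" + "cl" = "daehbcl"

daehbcl


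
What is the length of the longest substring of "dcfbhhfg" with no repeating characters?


Input: "dcfbhhfg"
Sliding window (track last position of each char):
  Position 0 ('d'): window [0,0] length 1 -- new best
  Position 1 ('c'): window [0,1] length 2 -- new best
  Position 2 ('f'): window [0,2] length 3 -- new best
  Position 3 ('b'): window [0,3] length 4 -- new best
  Position 4 ('h'): window [0,4] length 5 -- new best
  Position 5 ('h'): repeat (last at 4), move window start to 5
  Position 5 ('h'): window [5,5] length 1
  Position 6 ('f'): window [5,6] length 2
  Position 7 ('g'): window [5,7] length 3
Longest substring with no repeats: "dcfbh" with length 5

5


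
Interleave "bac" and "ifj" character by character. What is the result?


Interleaving "bac" and "ifj":
  Position 0: 'b' from first, 'i' from second => "bi"
  Position 1: 'a' from first, 'f' from second => "af"
  Position 2: 'c' from first, 'j' from second => "cj"
Result: biafcj

biafcj


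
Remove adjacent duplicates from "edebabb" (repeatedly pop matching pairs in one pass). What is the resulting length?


Input: edebabb
Stack-based adjacent duplicate removal:
  Read 'e': push. Stack: e
  Read 'd': push. Stack: ed
  Read 'e': push. Stack: ede
  Read 'b': push. Stack: edeb
  Read 'a': push. Stack: edeba
  Read 'b': push. Stack: edebab
  Read 'b': matches stack top 'b' => pop. Stack: edeba
Final stack: "edeba" (length 5)

5


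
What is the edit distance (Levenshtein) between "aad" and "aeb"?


Computing edit distance: "aad" -> "aeb"
DP table:
           a    e    b
      0    1    2    3
  a   1    0    1    2
  a   2    1    1    2
  d   3    2    2    2
Edit distance = dp[3][3] = 2

2


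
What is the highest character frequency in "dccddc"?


Input: dccddc
Character counts:
  'c': 3
  'd': 3
Maximum frequency: 3

3


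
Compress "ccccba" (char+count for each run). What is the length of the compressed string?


Input: ccccba
Runs:
  'c' x 4 => "c4"
  'b' x 1 => "b1"
  'a' x 1 => "a1"
Compressed: "c4b1a1"
Compressed length: 6

6


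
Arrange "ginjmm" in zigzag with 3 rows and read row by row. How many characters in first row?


Zigzag "ginjmm" into 3 rows:
Placing characters:
  'g' => row 0
  'i' => row 1
  'n' => row 2
  'j' => row 1
  'm' => row 0
  'm' => row 1
Rows:
  Row 0: "gm"
  Row 1: "ijm"
  Row 2: "n"
First row length: 2

2


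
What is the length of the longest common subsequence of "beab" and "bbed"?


LCS of "beab" and "bbed"
DP table:
           b    b    e    d
      0    0    0    0    0
  b   0    1    1    1    1
  e   0    1    1    2    2
  a   0    1    1    2    2
  b   0    1    2    2    2
LCS length = dp[4][4] = 2

2


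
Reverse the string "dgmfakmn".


Input: dgmfakmn
Reading characters right to left:
  Position 7: 'n'
  Position 6: 'm'
  Position 5: 'k'
  Position 4: 'a'
  Position 3: 'f'
  Position 2: 'm'
  Position 1: 'g'
  Position 0: 'd'
Reversed: nmkafmgd

nmkafmgd


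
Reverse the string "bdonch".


Input: bdonch
Reading characters right to left:
  Position 5: 'h'
  Position 4: 'c'
  Position 3: 'n'
  Position 2: 'o'
  Position 1: 'd'
  Position 0: 'b'
Reversed: hcnodb

hcnodb


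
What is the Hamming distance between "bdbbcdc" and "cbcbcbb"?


Comparing "bdbbcdc" and "cbcbcbb" position by position:
  Position 0: 'b' vs 'c' => differ
  Position 1: 'd' vs 'b' => differ
  Position 2: 'b' vs 'c' => differ
  Position 3: 'b' vs 'b' => same
  Position 4: 'c' vs 'c' => same
  Position 5: 'd' vs 'b' => differ
  Position 6: 'c' vs 'b' => differ
Total differences (Hamming distance): 5

5


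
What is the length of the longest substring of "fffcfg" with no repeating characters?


Input: "fffcfg"
Sliding window (track last position of each char):
  Position 0 ('f'): window [0,0] length 1 -- new best
  Position 1 ('f'): repeat (last at 0), move window start to 1
  Position 1 ('f'): window [1,1] length 1
  Position 2 ('f'): repeat (last at 1), move window start to 2
  Position 2 ('f'): window [2,2] length 1
  Position 3 ('c'): window [2,3] length 2 -- new best
  Position 4 ('f'): repeat (last at 2), move window start to 3
  Position 4 ('f'): window [3,4] length 2
  Position 5 ('g'): window [3,5] length 3 -- new best
Longest substring with no repeats: "cfg" with length 3

3


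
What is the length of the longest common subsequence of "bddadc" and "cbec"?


LCS of "bddadc" and "cbec"
DP table:
           c    b    e    c
      0    0    0    0    0
  b   0    0    1    1    1
  d   0    0    1    1    1
  d   0    0    1    1    1
  a   0    0    1    1    1
  d   0    0    1    1    1
  c   0    1    1    1    2
LCS length = dp[6][4] = 2

2


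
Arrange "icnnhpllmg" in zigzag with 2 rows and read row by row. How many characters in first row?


Zigzag "icnnhpllmg" into 2 rows:
Placing characters:
  'i' => row 0
  'c' => row 1
  'n' => row 0
  'n' => row 1
  'h' => row 0
  'p' => row 1
  'l' => row 0
  'l' => row 1
  'm' => row 0
  'g' => row 1
Rows:
  Row 0: "inhlm"
  Row 1: "cnplg"
First row length: 5

5


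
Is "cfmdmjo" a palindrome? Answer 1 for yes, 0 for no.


Input: cfmdmjo
Reversed: ojmdmfc
  Compare pos 0 ('c') with pos 6 ('o'): MISMATCH
  Compare pos 1 ('f') with pos 5 ('j'): MISMATCH
  Compare pos 2 ('m') with pos 4 ('m'): match
Result: not a palindrome

0


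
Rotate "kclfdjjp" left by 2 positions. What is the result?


Input: "kclfdjjp", rotate left by 2
First 2 characters: "kc"
Remaining characters: "lfdjjp"
Concatenate remaining + first: "lfdjjp" + "kc" = "lfdjjpkc"

lfdjjpkc


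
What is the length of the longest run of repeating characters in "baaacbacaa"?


Input: "baaacbacaa"
Scanning for longest run:
  Position 1 ('a'): new char, reset run to 1
  Position 2 ('a'): continues run of 'a', length=2
  Position 3 ('a'): continues run of 'a', length=3
  Position 4 ('c'): new char, reset run to 1
  Position 5 ('b'): new char, reset run to 1
  Position 6 ('a'): new char, reset run to 1
  Position 7 ('c'): new char, reset run to 1
  Position 8 ('a'): new char, reset run to 1
  Position 9 ('a'): continues run of 'a', length=2
Longest run: 'a' with length 3

3


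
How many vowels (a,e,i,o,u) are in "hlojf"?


Input: hlojf
Checking each character:
  'h' at position 0: consonant
  'l' at position 1: consonant
  'o' at position 2: vowel (running total: 1)
  'j' at position 3: consonant
  'f' at position 4: consonant
Total vowels: 1

1


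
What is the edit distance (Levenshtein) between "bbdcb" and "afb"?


Computing edit distance: "bbdcb" -> "afb"
DP table:
           a    f    b
      0    1    2    3
  b   1    1    2    2
  b   2    2    2    2
  d   3    3    3    3
  c   4    4    4    4
  b   5    5    5    4
Edit distance = dp[5][3] = 4

4


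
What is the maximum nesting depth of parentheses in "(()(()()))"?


Input: "(()(()()))"
Tracking depth:
  Position 0 '(': depth becomes 1
  Position 1 '(': depth becomes 2
  Position 2 ')': depth becomes 1
  Position 3 '(': depth becomes 2
  Position 4 '(': depth becomes 3
  Position 5 ')': depth becomes 2
  Position 6 '(': depth becomes 3
  Position 7 ')': depth becomes 2
  Position 8 ')': depth becomes 1
  Position 9 ')': depth becomes 0
Maximum depth reached: 3

3


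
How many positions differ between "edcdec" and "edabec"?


Comparing "edcdec" and "edabec" position by position:
  Position 0: 'e' vs 'e' => same
  Position 1: 'd' vs 'd' => same
  Position 2: 'c' vs 'a' => DIFFER
  Position 3: 'd' vs 'b' => DIFFER
  Position 4: 'e' vs 'e' => same
  Position 5: 'c' vs 'c' => same
Positions that differ: 2

2


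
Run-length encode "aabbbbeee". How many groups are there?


Input: aabbbbeee
Scanning for consecutive runs:
  Group 1: 'a' x 2 (positions 0-1)
  Group 2: 'b' x 4 (positions 2-5)
  Group 3: 'e' x 3 (positions 6-8)
Total groups: 3

3


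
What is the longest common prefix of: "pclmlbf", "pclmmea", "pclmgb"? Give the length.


Words: pclmlbf, pclmmea, pclmgb
  Position 0: all 'p' => match
  Position 1: all 'c' => match
  Position 2: all 'l' => match
  Position 3: all 'm' => match
  Position 4: ('l', 'm', 'g') => mismatch, stop
LCP = "pclm" (length 4)

4


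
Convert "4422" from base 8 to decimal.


Input: "4422" in base 8
Positional expansion:
  Digit '4' (value 4) x 8^3 = 2048
  Digit '4' (value 4) x 8^2 = 256
  Digit '2' (value 2) x 8^1 = 16
  Digit '2' (value 2) x 8^0 = 2
Sum = 2322

2322


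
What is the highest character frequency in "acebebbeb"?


Input: acebebbeb
Character counts:
  'a': 1
  'b': 4
  'c': 1
  'e': 3
Maximum frequency: 4

4


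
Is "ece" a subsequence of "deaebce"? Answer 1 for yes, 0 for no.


Check if "ece" is a subsequence of "deaebce"
Greedy scan:
  Position 0 ('d'): no match needed
  Position 1 ('e'): matches sub[0] = 'e'
  Position 2 ('a'): no match needed
  Position 3 ('e'): no match needed
  Position 4 ('b'): no match needed
  Position 5 ('c'): matches sub[1] = 'c'
  Position 6 ('e'): matches sub[2] = 'e'
All 3 characters matched => is a subsequence

1


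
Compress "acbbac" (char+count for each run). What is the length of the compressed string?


Input: acbbac
Runs:
  'a' x 1 => "a1"
  'c' x 1 => "c1"
  'b' x 2 => "b2"
  'a' x 1 => "a1"
  'c' x 1 => "c1"
Compressed: "a1c1b2a1c1"
Compressed length: 10

10


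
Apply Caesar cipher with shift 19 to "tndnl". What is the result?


Caesar cipher: shift "tndnl" by 19
  't' (pos 19) + 19 = pos 12 = 'm'
  'n' (pos 13) + 19 = pos 6 = 'g'
  'd' (pos 3) + 19 = pos 22 = 'w'
  'n' (pos 13) + 19 = pos 6 = 'g'
  'l' (pos 11) + 19 = pos 4 = 'e'
Result: mgwge

mgwge


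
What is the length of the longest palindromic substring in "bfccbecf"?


Input: "bfccbecf"
Checking substrings for palindromes:
  [2:4] "cc" (len 2) => palindrome
Longest palindromic substring: "cc" with length 2

2


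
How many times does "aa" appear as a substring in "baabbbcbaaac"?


Searching for "aa" in "baabbbcbaaac"
Scanning each position:
  Position 0: "ba" => no
  Position 1: "aa" => MATCH
  Position 2: "ab" => no
  Position 3: "bb" => no
  Position 4: "bb" => no
  Position 5: "bc" => no
  Position 6: "cb" => no
  Position 7: "ba" => no
  Position 8: "aa" => MATCH
  Position 9: "aa" => MATCH
  Position 10: "ac" => no
Total occurrences: 3

3


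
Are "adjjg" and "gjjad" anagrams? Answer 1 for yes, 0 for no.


Strings: "adjjg", "gjjad"
Sorted first:  adgjj
Sorted second: adgjj
Sorted forms match => anagrams

1


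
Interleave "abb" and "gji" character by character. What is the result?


Interleaving "abb" and "gji":
  Position 0: 'a' from first, 'g' from second => "ag"
  Position 1: 'b' from first, 'j' from second => "bj"
  Position 2: 'b' from first, 'i' from second => "bi"
Result: agbjbi

agbjbi


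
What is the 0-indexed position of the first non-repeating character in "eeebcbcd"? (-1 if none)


Input: eeebcbcd
Character frequencies:
  'b': 2
  'c': 2
  'd': 1
  'e': 3
Scanning left to right for freq == 1:
  Position 0 ('e'): freq=3, skip
  Position 1 ('e'): freq=3, skip
  Position 2 ('e'): freq=3, skip
  Position 3 ('b'): freq=2, skip
  Position 4 ('c'): freq=2, skip
  Position 5 ('b'): freq=2, skip
  Position 6 ('c'): freq=2, skip
  Position 7 ('d'): unique! => answer = 7

7


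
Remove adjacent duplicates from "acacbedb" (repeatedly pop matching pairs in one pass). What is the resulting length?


Input: acacbedb
Stack-based adjacent duplicate removal:
  Read 'a': push. Stack: a
  Read 'c': push. Stack: ac
  Read 'a': push. Stack: aca
  Read 'c': push. Stack: acac
  Read 'b': push. Stack: acacb
  Read 'e': push. Stack: acacbe
  Read 'd': push. Stack: acacbed
  Read 'b': push. Stack: acacbedb
Final stack: "acacbedb" (length 8)

8


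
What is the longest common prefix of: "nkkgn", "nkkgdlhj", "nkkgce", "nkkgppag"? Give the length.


Words: nkkgn, nkkgdlhj, nkkgce, nkkgppag
  Position 0: all 'n' => match
  Position 1: all 'k' => match
  Position 2: all 'k' => match
  Position 3: all 'g' => match
  Position 4: ('n', 'd', 'c', 'p') => mismatch, stop
LCP = "nkkg" (length 4)

4


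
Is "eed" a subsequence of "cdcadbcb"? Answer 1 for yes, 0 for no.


Check if "eed" is a subsequence of "cdcadbcb"
Greedy scan:
  Position 0 ('c'): no match needed
  Position 1 ('d'): no match needed
  Position 2 ('c'): no match needed
  Position 3 ('a'): no match needed
  Position 4 ('d'): no match needed
  Position 5 ('b'): no match needed
  Position 6 ('c'): no match needed
  Position 7 ('b'): no match needed
Only matched 0/3 characters => not a subsequence

0


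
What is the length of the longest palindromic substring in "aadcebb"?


Input: "aadcebb"
Checking substrings for palindromes:
  [0:2] "aa" (len 2) => palindrome
  [5:7] "bb" (len 2) => palindrome
Longest palindromic substring: "aa" with length 2

2


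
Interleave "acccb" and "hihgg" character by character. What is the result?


Interleaving "acccb" and "hihgg":
  Position 0: 'a' from first, 'h' from second => "ah"
  Position 1: 'c' from first, 'i' from second => "ci"
  Position 2: 'c' from first, 'h' from second => "ch"
  Position 3: 'c' from first, 'g' from second => "cg"
  Position 4: 'b' from first, 'g' from second => "bg"
Result: ahcichcgbg

ahcichcgbg


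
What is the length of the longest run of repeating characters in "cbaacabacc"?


Input: "cbaacabacc"
Scanning for longest run:
  Position 1 ('b'): new char, reset run to 1
  Position 2 ('a'): new char, reset run to 1
  Position 3 ('a'): continues run of 'a', length=2
  Position 4 ('c'): new char, reset run to 1
  Position 5 ('a'): new char, reset run to 1
  Position 6 ('b'): new char, reset run to 1
  Position 7 ('a'): new char, reset run to 1
  Position 8 ('c'): new char, reset run to 1
  Position 9 ('c'): continues run of 'c', length=2
Longest run: 'a' with length 2

2


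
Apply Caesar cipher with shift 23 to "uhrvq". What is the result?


Caesar cipher: shift "uhrvq" by 23
  'u' (pos 20) + 23 = pos 17 = 'r'
  'h' (pos 7) + 23 = pos 4 = 'e'
  'r' (pos 17) + 23 = pos 14 = 'o'
  'v' (pos 21) + 23 = pos 18 = 's'
  'q' (pos 16) + 23 = pos 13 = 'n'
Result: reosn

reosn


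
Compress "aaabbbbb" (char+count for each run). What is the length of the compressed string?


Input: aaabbbbb
Runs:
  'a' x 3 => "a3"
  'b' x 5 => "b5"
Compressed: "a3b5"
Compressed length: 4

4


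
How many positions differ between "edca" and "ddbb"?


Comparing "edca" and "ddbb" position by position:
  Position 0: 'e' vs 'd' => DIFFER
  Position 1: 'd' vs 'd' => same
  Position 2: 'c' vs 'b' => DIFFER
  Position 3: 'a' vs 'b' => DIFFER
Positions that differ: 3

3


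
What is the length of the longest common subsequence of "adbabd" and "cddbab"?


LCS of "adbabd" and "cddbab"
DP table:
           c    d    d    b    a    b
      0    0    0    0    0    0    0
  a   0    0    0    0    0    1    1
  d   0    0    1    1    1    1    1
  b   0    0    1    1    2    2    2
  a   0    0    1    1    2    3    3
  b   0    0    1    1    2    3    4
  d   0    0    1    2    2    3    4
LCS length = dp[6][6] = 4

4


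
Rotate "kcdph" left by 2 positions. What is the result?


Input: "kcdph", rotate left by 2
First 2 characters: "kc"
Remaining characters: "dph"
Concatenate remaining + first: "dph" + "kc" = "dphkc"

dphkc


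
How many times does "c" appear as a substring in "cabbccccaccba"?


Searching for "c" in "cabbccccaccba"
Scanning each position:
  Position 0: "c" => MATCH
  Position 1: "a" => no
  Position 2: "b" => no
  Position 3: "b" => no
  Position 4: "c" => MATCH
  Position 5: "c" => MATCH
  Position 6: "c" => MATCH
  Position 7: "c" => MATCH
  Position 8: "a" => no
  Position 9: "c" => MATCH
  Position 10: "c" => MATCH
  Position 11: "b" => no
  Position 12: "a" => no
Total occurrences: 7

7


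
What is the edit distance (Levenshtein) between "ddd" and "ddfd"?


Computing edit distance: "ddd" -> "ddfd"
DP table:
           d    d    f    d
      0    1    2    3    4
  d   1    0    1    2    3
  d   2    1    0    1    2
  d   3    2    1    1    1
Edit distance = dp[3][4] = 1

1


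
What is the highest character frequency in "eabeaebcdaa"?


Input: eabeaebcdaa
Character counts:
  'a': 4
  'b': 2
  'c': 1
  'd': 1
  'e': 3
Maximum frequency: 4

4


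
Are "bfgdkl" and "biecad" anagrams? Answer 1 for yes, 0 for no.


Strings: "bfgdkl", "biecad"
Sorted first:  bdfgkl
Sorted second: abcdei
Differ at position 0: 'b' vs 'a' => not anagrams

0


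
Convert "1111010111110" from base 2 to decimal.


Input: "1111010111110" in base 2
Positional expansion:
  Digit '1' (value 1) x 2^12 = 4096
  Digit '1' (value 1) x 2^11 = 2048
  Digit '1' (value 1) x 2^10 = 1024
  Digit '1' (value 1) x 2^9 = 512
  Digit '0' (value 0) x 2^8 = 0
  Digit '1' (value 1) x 2^7 = 128
  Digit '0' (value 0) x 2^6 = 0
  Digit '1' (value 1) x 2^5 = 32
  Digit '1' (value 1) x 2^4 = 16
  Digit '1' (value 1) x 2^3 = 8
  Digit '1' (value 1) x 2^2 = 4
  Digit '1' (value 1) x 2^1 = 2
  Digit '0' (value 0) x 2^0 = 0
Sum = 7870

7870


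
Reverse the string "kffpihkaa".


Input: kffpihkaa
Reading characters right to left:
  Position 8: 'a'
  Position 7: 'a'
  Position 6: 'k'
  Position 5: 'h'
  Position 4: 'i'
  Position 3: 'p'
  Position 2: 'f'
  Position 1: 'f'
  Position 0: 'k'
Reversed: aakhipffk

aakhipffk


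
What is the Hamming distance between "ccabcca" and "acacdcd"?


Comparing "ccabcca" and "acacdcd" position by position:
  Position 0: 'c' vs 'a' => differ
  Position 1: 'c' vs 'c' => same
  Position 2: 'a' vs 'a' => same
  Position 3: 'b' vs 'c' => differ
  Position 4: 'c' vs 'd' => differ
  Position 5: 'c' vs 'c' => same
  Position 6: 'a' vs 'd' => differ
Total differences (Hamming distance): 4

4


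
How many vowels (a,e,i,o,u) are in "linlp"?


Input: linlp
Checking each character:
  'l' at position 0: consonant
  'i' at position 1: vowel (running total: 1)
  'n' at position 2: consonant
  'l' at position 3: consonant
  'p' at position 4: consonant
Total vowels: 1

1


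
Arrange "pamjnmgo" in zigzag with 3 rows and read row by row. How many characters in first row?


Zigzag "pamjnmgo" into 3 rows:
Placing characters:
  'p' => row 0
  'a' => row 1
  'm' => row 2
  'j' => row 1
  'n' => row 0
  'm' => row 1
  'g' => row 2
  'o' => row 1
Rows:
  Row 0: "pn"
  Row 1: "ajmo"
  Row 2: "mg"
First row length: 2

2


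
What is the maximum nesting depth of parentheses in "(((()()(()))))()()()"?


Input: "(((()()(()))))()()()"
Tracking depth:
  Position 0 '(': depth becomes 1
  Position 1 '(': depth becomes 2
  Position 2 '(': depth becomes 3
  Position 3 '(': depth becomes 4
  Position 4 ')': depth becomes 3
  Position 5 '(': depth becomes 4
  Position 6 ')': depth becomes 3
  Position 7 '(': depth becomes 4
  Position 8 '(': depth becomes 5
  Position 9 ')': depth becomes 4
  Position 10 ')': depth becomes 3
  Position 11 ')': depth becomes 2
  Position 12 ')': depth becomes 1
  Position 13 ')': depth becomes 0
  Position 14 '(': depth becomes 1
  Position 15 ')': depth becomes 0
  Position 16 '(': depth becomes 1
  Position 17 ')': depth becomes 0
  Position 18 '(': depth becomes 1
  Position 19 ')': depth becomes 0
Maximum depth reached: 5

5


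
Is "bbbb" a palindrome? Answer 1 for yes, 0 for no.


Input: bbbb
Reversed: bbbb
  Compare pos 0 ('b') with pos 3 ('b'): match
  Compare pos 1 ('b') with pos 2 ('b'): match
Result: palindrome

1


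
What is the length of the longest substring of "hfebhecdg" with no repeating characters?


Input: "hfebhecdg"
Sliding window (track last position of each char):
  Position 0 ('h'): window [0,0] length 1 -- new best
  Position 1 ('f'): window [0,1] length 2 -- new best
  Position 2 ('e'): window [0,2] length 3 -- new best
  Position 3 ('b'): window [0,3] length 4 -- new best
  Position 4 ('h'): repeat (last at 0), move window start to 1
  Position 4 ('h'): window [1,4] length 4
  Position 5 ('e'): repeat (last at 2), move window start to 3
  Position 5 ('e'): window [3,5] length 3
  Position 6 ('c'): window [3,6] length 4
  Position 7 ('d'): window [3,7] length 5 -- new best
  Position 8 ('g'): window [3,8] length 6 -- new best
Longest substring with no repeats: "bhecdg" with length 6

6


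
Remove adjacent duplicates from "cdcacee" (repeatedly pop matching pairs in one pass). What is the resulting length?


Input: cdcacee
Stack-based adjacent duplicate removal:
  Read 'c': push. Stack: c
  Read 'd': push. Stack: cd
  Read 'c': push. Stack: cdc
  Read 'a': push. Stack: cdca
  Read 'c': push. Stack: cdcac
  Read 'e': push. Stack: cdcace
  Read 'e': matches stack top 'e' => pop. Stack: cdcac
Final stack: "cdcac" (length 5)

5


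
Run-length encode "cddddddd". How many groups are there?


Input: cddddddd
Scanning for consecutive runs:
  Group 1: 'c' x 1 (positions 0-0)
  Group 2: 'd' x 7 (positions 1-7)
Total groups: 2

2


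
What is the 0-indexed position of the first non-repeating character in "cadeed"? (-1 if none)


Input: cadeed
Character frequencies:
  'a': 1
  'c': 1
  'd': 2
  'e': 2
Scanning left to right for freq == 1:
  Position 0 ('c'): unique! => answer = 0

0


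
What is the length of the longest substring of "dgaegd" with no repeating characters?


Input: "dgaegd"
Sliding window (track last position of each char):
  Position 0 ('d'): window [0,0] length 1 -- new best
  Position 1 ('g'): window [0,1] length 2 -- new best
  Position 2 ('a'): window [0,2] length 3 -- new best
  Position 3 ('e'): window [0,3] length 4 -- new best
  Position 4 ('g'): repeat (last at 1), move window start to 2
  Position 4 ('g'): window [2,4] length 3
  Position 5 ('d'): window [2,5] length 4
Longest substring with no repeats: "dgae" with length 4

4


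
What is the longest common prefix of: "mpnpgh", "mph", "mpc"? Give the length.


Words: mpnpgh, mph, mpc
  Position 0: all 'm' => match
  Position 1: all 'p' => match
  Position 2: ('n', 'h', 'c') => mismatch, stop
LCP = "mp" (length 2)

2


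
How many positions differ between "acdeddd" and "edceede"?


Comparing "acdeddd" and "edceede" position by position:
  Position 0: 'a' vs 'e' => DIFFER
  Position 1: 'c' vs 'd' => DIFFER
  Position 2: 'd' vs 'c' => DIFFER
  Position 3: 'e' vs 'e' => same
  Position 4: 'd' vs 'e' => DIFFER
  Position 5: 'd' vs 'd' => same
  Position 6: 'd' vs 'e' => DIFFER
Positions that differ: 5

5


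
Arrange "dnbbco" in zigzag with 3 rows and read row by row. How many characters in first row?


Zigzag "dnbbco" into 3 rows:
Placing characters:
  'd' => row 0
  'n' => row 1
  'b' => row 2
  'b' => row 1
  'c' => row 0
  'o' => row 1
Rows:
  Row 0: "dc"
  Row 1: "nbo"
  Row 2: "b"
First row length: 2

2


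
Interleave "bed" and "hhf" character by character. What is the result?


Interleaving "bed" and "hhf":
  Position 0: 'b' from first, 'h' from second => "bh"
  Position 1: 'e' from first, 'h' from second => "eh"
  Position 2: 'd' from first, 'f' from second => "df"
Result: bhehdf

bhehdf


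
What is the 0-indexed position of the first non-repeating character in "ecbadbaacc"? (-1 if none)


Input: ecbadbaacc
Character frequencies:
  'a': 3
  'b': 2
  'c': 3
  'd': 1
  'e': 1
Scanning left to right for freq == 1:
  Position 0 ('e'): unique! => answer = 0

0


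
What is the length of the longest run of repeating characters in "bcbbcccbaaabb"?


Input: "bcbbcccbaaabb"
Scanning for longest run:
  Position 1 ('c'): new char, reset run to 1
  Position 2 ('b'): new char, reset run to 1
  Position 3 ('b'): continues run of 'b', length=2
  Position 4 ('c'): new char, reset run to 1
  Position 5 ('c'): continues run of 'c', length=2
  Position 6 ('c'): continues run of 'c', length=3
  Position 7 ('b'): new char, reset run to 1
  Position 8 ('a'): new char, reset run to 1
  Position 9 ('a'): continues run of 'a', length=2
  Position 10 ('a'): continues run of 'a', length=3
  Position 11 ('b'): new char, reset run to 1
  Position 12 ('b'): continues run of 'b', length=2
Longest run: 'c' with length 3

3


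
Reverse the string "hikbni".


Input: hikbni
Reading characters right to left:
  Position 5: 'i'
  Position 4: 'n'
  Position 3: 'b'
  Position 2: 'k'
  Position 1: 'i'
  Position 0: 'h'
Reversed: inbkih

inbkih


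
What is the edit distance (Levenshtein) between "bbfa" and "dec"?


Computing edit distance: "bbfa" -> "dec"
DP table:
           d    e    c
      0    1    2    3
  b   1    1    2    3
  b   2    2    2    3
  f   3    3    3    3
  a   4    4    4    4
Edit distance = dp[4][3] = 4

4


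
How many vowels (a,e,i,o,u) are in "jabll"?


Input: jabll
Checking each character:
  'j' at position 0: consonant
  'a' at position 1: vowel (running total: 1)
  'b' at position 2: consonant
  'l' at position 3: consonant
  'l' at position 4: consonant
Total vowels: 1

1


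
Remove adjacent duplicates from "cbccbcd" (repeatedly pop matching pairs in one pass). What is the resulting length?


Input: cbccbcd
Stack-based adjacent duplicate removal:
  Read 'c': push. Stack: c
  Read 'b': push. Stack: cb
  Read 'c': push. Stack: cbc
  Read 'c': matches stack top 'c' => pop. Stack: cb
  Read 'b': matches stack top 'b' => pop. Stack: c
  Read 'c': matches stack top 'c' => pop. Stack: (empty)
  Read 'd': push. Stack: d
Final stack: "d" (length 1)

1


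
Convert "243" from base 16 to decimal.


Input: "243" in base 16
Positional expansion:
  Digit '2' (value 2) x 16^2 = 512
  Digit '4' (value 4) x 16^1 = 64
  Digit '3' (value 3) x 16^0 = 3
Sum = 579

579


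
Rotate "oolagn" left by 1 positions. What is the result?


Input: "oolagn", rotate left by 1
First 1 characters: "o"
Remaining characters: "olagn"
Concatenate remaining + first: "olagn" + "o" = "olagno"

olagno


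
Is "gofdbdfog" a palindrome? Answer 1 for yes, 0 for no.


Input: gofdbdfog
Reversed: gofdbdfog
  Compare pos 0 ('g') with pos 8 ('g'): match
  Compare pos 1 ('o') with pos 7 ('o'): match
  Compare pos 2 ('f') with pos 6 ('f'): match
  Compare pos 3 ('d') with pos 5 ('d'): match
Result: palindrome

1


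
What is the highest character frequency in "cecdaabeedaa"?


Input: cecdaabeedaa
Character counts:
  'a': 4
  'b': 1
  'c': 2
  'd': 2
  'e': 3
Maximum frequency: 4

4


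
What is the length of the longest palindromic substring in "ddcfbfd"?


Input: "ddcfbfd"
Checking substrings for palindromes:
  [3:6] "fbf" (len 3) => palindrome
  [0:2] "dd" (len 2) => palindrome
Longest palindromic substring: "fbf" with length 3

3


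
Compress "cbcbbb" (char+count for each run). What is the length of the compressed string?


Input: cbcbbb
Runs:
  'c' x 1 => "c1"
  'b' x 1 => "b1"
  'c' x 1 => "c1"
  'b' x 3 => "b3"
Compressed: "c1b1c1b3"
Compressed length: 8

8


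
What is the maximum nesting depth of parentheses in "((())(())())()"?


Input: "((())(())())()"
Tracking depth:
  Position 0 '(': depth becomes 1
  Position 1 '(': depth becomes 2
  Position 2 '(': depth becomes 3
  Position 3 ')': depth becomes 2
  Position 4 ')': depth becomes 1
  Position 5 '(': depth becomes 2
  Position 6 '(': depth becomes 3
  Position 7 ')': depth becomes 2
  Position 8 ')': depth becomes 1
  Position 9 '(': depth becomes 2
  Position 10 ')': depth becomes 1
  Position 11 ')': depth becomes 0
  Position 12 '(': depth becomes 1
  Position 13 ')': depth becomes 0
Maximum depth reached: 3

3


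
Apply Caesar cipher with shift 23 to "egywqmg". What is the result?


Caesar cipher: shift "egywqmg" by 23
  'e' (pos 4) + 23 = pos 1 = 'b'
  'g' (pos 6) + 23 = pos 3 = 'd'
  'y' (pos 24) + 23 = pos 21 = 'v'
  'w' (pos 22) + 23 = pos 19 = 't'
  'q' (pos 16) + 23 = pos 13 = 'n'
  'm' (pos 12) + 23 = pos 9 = 'j'
  'g' (pos 6) + 23 = pos 3 = 'd'
Result: bdvtnjd

bdvtnjd


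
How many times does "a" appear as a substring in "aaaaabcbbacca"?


Searching for "a" in "aaaaabcbbacca"
Scanning each position:
  Position 0: "a" => MATCH
  Position 1: "a" => MATCH
  Position 2: "a" => MATCH
  Position 3: "a" => MATCH
  Position 4: "a" => MATCH
  Position 5: "b" => no
  Position 6: "c" => no
  Position 7: "b" => no
  Position 8: "b" => no
  Position 9: "a" => MATCH
  Position 10: "c" => no
  Position 11: "c" => no
  Position 12: "a" => MATCH
Total occurrences: 7

7


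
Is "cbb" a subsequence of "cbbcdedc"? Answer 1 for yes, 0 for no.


Check if "cbb" is a subsequence of "cbbcdedc"
Greedy scan:
  Position 0 ('c'): matches sub[0] = 'c'
  Position 1 ('b'): matches sub[1] = 'b'
  Position 2 ('b'): matches sub[2] = 'b'
  Position 3 ('c'): no match needed
  Position 4 ('d'): no match needed
  Position 5 ('e'): no match needed
  Position 6 ('d'): no match needed
  Position 7 ('c'): no match needed
All 3 characters matched => is a subsequence

1


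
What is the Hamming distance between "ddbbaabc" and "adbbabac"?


Comparing "ddbbaabc" and "adbbabac" position by position:
  Position 0: 'd' vs 'a' => differ
  Position 1: 'd' vs 'd' => same
  Position 2: 'b' vs 'b' => same
  Position 3: 'b' vs 'b' => same
  Position 4: 'a' vs 'a' => same
  Position 5: 'a' vs 'b' => differ
  Position 6: 'b' vs 'a' => differ
  Position 7: 'c' vs 'c' => same
Total differences (Hamming distance): 3

3


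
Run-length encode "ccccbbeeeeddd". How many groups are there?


Input: ccccbbeeeeddd
Scanning for consecutive runs:
  Group 1: 'c' x 4 (positions 0-3)
  Group 2: 'b' x 2 (positions 4-5)
  Group 3: 'e' x 4 (positions 6-9)
  Group 4: 'd' x 3 (positions 10-12)
Total groups: 4

4


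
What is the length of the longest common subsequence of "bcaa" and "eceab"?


LCS of "bcaa" and "eceab"
DP table:
           e    c    e    a    b
      0    0    0    0    0    0
  b   0    0    0    0    0    1
  c   0    0    1    1    1    1
  a   0    0    1    1    2    2
  a   0    0    1    1    2    2
LCS length = dp[4][5] = 2

2


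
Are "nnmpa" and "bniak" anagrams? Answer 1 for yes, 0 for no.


Strings: "nnmpa", "bniak"
Sorted first:  amnnp
Sorted second: abikn
Differ at position 1: 'm' vs 'b' => not anagrams

0


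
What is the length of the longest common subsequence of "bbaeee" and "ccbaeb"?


LCS of "bbaeee" and "ccbaeb"
DP table:
           c    c    b    a    e    b
      0    0    0    0    0    0    0
  b   0    0    0    1    1    1    1
  b   0    0    0    1    1    1    2
  a   0    0    0    1    2    2    2
  e   0    0    0    1    2    3    3
  e   0    0    0    1    2    3    3
  e   0    0    0    1    2    3    3
LCS length = dp[6][6] = 3

3


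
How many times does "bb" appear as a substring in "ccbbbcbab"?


Searching for "bb" in "ccbbbcbab"
Scanning each position:
  Position 0: "cc" => no
  Position 1: "cb" => no
  Position 2: "bb" => MATCH
  Position 3: "bb" => MATCH
  Position 4: "bc" => no
  Position 5: "cb" => no
  Position 6: "ba" => no
  Position 7: "ab" => no
Total occurrences: 2

2


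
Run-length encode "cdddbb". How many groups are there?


Input: cdddbb
Scanning for consecutive runs:
  Group 1: 'c' x 1 (positions 0-0)
  Group 2: 'd' x 3 (positions 1-3)
  Group 3: 'b' x 2 (positions 4-5)
Total groups: 3

3


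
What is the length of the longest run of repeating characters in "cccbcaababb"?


Input: "cccbcaababb"
Scanning for longest run:
  Position 1 ('c'): continues run of 'c', length=2
  Position 2 ('c'): continues run of 'c', length=3
  Position 3 ('b'): new char, reset run to 1
  Position 4 ('c'): new char, reset run to 1
  Position 5 ('a'): new char, reset run to 1
  Position 6 ('a'): continues run of 'a', length=2
  Position 7 ('b'): new char, reset run to 1
  Position 8 ('a'): new char, reset run to 1
  Position 9 ('b'): new char, reset run to 1
  Position 10 ('b'): continues run of 'b', length=2
Longest run: 'c' with length 3

3


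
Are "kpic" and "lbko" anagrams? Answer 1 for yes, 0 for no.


Strings: "kpic", "lbko"
Sorted first:  cikp
Sorted second: bklo
Differ at position 0: 'c' vs 'b' => not anagrams

0


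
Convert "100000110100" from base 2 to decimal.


Input: "100000110100" in base 2
Positional expansion:
  Digit '1' (value 1) x 2^11 = 2048
  Digit '0' (value 0) x 2^10 = 0
  Digit '0' (value 0) x 2^9 = 0
  Digit '0' (value 0) x 2^8 = 0
  Digit '0' (value 0) x 2^7 = 0
  Digit '0' (value 0) x 2^6 = 0
  Digit '1' (value 1) x 2^5 = 32
  Digit '1' (value 1) x 2^4 = 16
  Digit '0' (value 0) x 2^3 = 0
  Digit '1' (value 1) x 2^2 = 4
  Digit '0' (value 0) x 2^1 = 0
  Digit '0' (value 0) x 2^0 = 0
Sum = 2100

2100


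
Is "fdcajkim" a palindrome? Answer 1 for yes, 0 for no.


Input: fdcajkim
Reversed: mikjacdf
  Compare pos 0 ('f') with pos 7 ('m'): MISMATCH
  Compare pos 1 ('d') with pos 6 ('i'): MISMATCH
  Compare pos 2 ('c') with pos 5 ('k'): MISMATCH
  Compare pos 3 ('a') with pos 4 ('j'): MISMATCH
Result: not a palindrome

0


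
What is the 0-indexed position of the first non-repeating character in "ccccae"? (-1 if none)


Input: ccccae
Character frequencies:
  'a': 1
  'c': 4
  'e': 1
Scanning left to right for freq == 1:
  Position 0 ('c'): freq=4, skip
  Position 1 ('c'): freq=4, skip
  Position 2 ('c'): freq=4, skip
  Position 3 ('c'): freq=4, skip
  Position 4 ('a'): unique! => answer = 4

4


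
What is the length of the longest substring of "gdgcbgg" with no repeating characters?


Input: "gdgcbgg"
Sliding window (track last position of each char):
  Position 0 ('g'): window [0,0] length 1 -- new best
  Position 1 ('d'): window [0,1] length 2 -- new best
  Position 2 ('g'): repeat (last at 0), move window start to 1
  Position 2 ('g'): window [1,2] length 2
  Position 3 ('c'): window [1,3] length 3 -- new best
  Position 4 ('b'): window [1,4] length 4 -- new best
  Position 5 ('g'): repeat (last at 2), move window start to 3
  Position 5 ('g'): window [3,5] length 3
  Position 6 ('g'): repeat (last at 5), move window start to 6
  Position 6 ('g'): window [6,6] length 1
Longest substring with no repeats: "dgcb" with length 4

4


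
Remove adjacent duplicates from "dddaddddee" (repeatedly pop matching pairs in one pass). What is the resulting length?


Input: dddaddddee
Stack-based adjacent duplicate removal:
  Read 'd': push. Stack: d
  Read 'd': matches stack top 'd' => pop. Stack: (empty)
  Read 'd': push. Stack: d
  Read 'a': push. Stack: da
  Read 'd': push. Stack: dad
  Read 'd': matches stack top 'd' => pop. Stack: da
  Read 'd': push. Stack: dad
  Read 'd': matches stack top 'd' => pop. Stack: da
  Read 'e': push. Stack: dae
  Read 'e': matches stack top 'e' => pop. Stack: da
Final stack: "da" (length 2)

2


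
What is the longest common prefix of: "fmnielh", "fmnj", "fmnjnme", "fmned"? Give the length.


Words: fmnielh, fmnj, fmnjnme, fmned
  Position 0: all 'f' => match
  Position 1: all 'm' => match
  Position 2: all 'n' => match
  Position 3: ('i', 'j', 'j', 'e') => mismatch, stop
LCP = "fmn" (length 3)

3


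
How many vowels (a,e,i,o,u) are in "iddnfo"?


Input: iddnfo
Checking each character:
  'i' at position 0: vowel (running total: 1)
  'd' at position 1: consonant
  'd' at position 2: consonant
  'n' at position 3: consonant
  'f' at position 4: consonant
  'o' at position 5: vowel (running total: 2)
Total vowels: 2

2


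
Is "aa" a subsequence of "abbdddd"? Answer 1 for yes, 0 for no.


Check if "aa" is a subsequence of "abbdddd"
Greedy scan:
  Position 0 ('a'): matches sub[0] = 'a'
  Position 1 ('b'): no match needed
  Position 2 ('b'): no match needed
  Position 3 ('d'): no match needed
  Position 4 ('d'): no match needed
  Position 5 ('d'): no match needed
  Position 6 ('d'): no match needed
Only matched 1/2 characters => not a subsequence

0
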